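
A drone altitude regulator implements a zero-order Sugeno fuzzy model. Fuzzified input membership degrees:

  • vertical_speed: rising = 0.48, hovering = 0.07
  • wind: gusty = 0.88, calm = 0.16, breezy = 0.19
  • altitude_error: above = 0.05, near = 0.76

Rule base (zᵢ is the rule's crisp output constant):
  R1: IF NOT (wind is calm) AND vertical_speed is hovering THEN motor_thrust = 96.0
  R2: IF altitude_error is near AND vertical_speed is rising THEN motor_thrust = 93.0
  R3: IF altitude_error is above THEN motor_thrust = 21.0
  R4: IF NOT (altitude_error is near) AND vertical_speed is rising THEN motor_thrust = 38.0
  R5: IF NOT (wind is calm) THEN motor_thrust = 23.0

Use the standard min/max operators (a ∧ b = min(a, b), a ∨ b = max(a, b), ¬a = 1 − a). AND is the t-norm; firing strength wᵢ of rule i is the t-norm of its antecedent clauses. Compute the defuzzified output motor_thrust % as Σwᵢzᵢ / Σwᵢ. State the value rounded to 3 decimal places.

48.125

R1 (z=96.0): ¬calm=1−0.16=0.84, hovering=0.07; AND[min(a, b)] → w = 0.07
R2 (z=93.0): near=0.76, rising=0.48; AND[min(a, b)] → w = 0.48
R3 (z=21.0): above=0.05 → w = 0.05
R4 (z=38.0): ¬near=1−0.76=0.24, rising=0.48; AND[min(a, b)] → w = 0.24
R5 (z=23.0): ¬calm=1−0.16=0.84 → w = 0.84
Weighted average = (0.07·96.0 + 0.48·93.0 + 0.05·21.0 + 0.24·38.0 + 0.84·23.0) / (0.07 + 0.48 + 0.05 + 0.24 + 0.84)
  = 80.8500 / 1.6800 = 48.125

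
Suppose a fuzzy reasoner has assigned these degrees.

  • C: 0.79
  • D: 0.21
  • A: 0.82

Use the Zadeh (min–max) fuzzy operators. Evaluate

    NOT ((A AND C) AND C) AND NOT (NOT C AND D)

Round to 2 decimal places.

A AND C = min(a, b) on (0.82, 0.79) = 0.79
(A AND C) AND C = min(a, b) on (0.79, 0.79) = 0.79
NOT ((A AND C) AND C) = 1 − 0.79 = 0.21
NOT C = 1 − 0.79 = 0.21
NOT C AND D = min(a, b) on (0.21, 0.21) = 0.21
NOT (NOT C AND D) = 1 − 0.21 = 0.79
NOT ((A AND C) AND C) AND NOT (NOT C AND D) = min(a, b) on (0.21, 0.79) = 0.21

0.21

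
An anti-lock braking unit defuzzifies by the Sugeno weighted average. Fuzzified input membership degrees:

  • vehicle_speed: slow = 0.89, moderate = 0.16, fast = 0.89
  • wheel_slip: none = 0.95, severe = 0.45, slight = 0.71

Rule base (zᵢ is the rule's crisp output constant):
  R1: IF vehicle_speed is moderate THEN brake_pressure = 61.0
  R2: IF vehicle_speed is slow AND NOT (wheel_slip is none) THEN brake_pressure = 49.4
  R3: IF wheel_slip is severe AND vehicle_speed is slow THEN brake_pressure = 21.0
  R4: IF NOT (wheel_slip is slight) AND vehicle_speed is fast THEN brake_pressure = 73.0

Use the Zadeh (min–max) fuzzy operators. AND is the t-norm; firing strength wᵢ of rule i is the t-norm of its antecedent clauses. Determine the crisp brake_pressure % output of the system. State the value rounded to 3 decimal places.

R1 (z=61.0): moderate=0.16 → w = 0.16
R2 (z=49.4): slow=0.89, ¬none=1−0.95=0.05; AND[min(a, b)] → w = 0.05
R3 (z=21.0): severe=0.45, slow=0.89; AND[min(a, b)] → w = 0.45
R4 (z=73.0): ¬slight=1−0.71=0.29, fast=0.89; AND[min(a, b)] → w = 0.29
Weighted average = (0.16·61.0 + 0.05·49.4 + 0.45·21.0 + 0.29·73.0) / (0.16 + 0.05 + 0.45 + 0.29)
  = 42.8500 / 0.9500 = 45.105

45.105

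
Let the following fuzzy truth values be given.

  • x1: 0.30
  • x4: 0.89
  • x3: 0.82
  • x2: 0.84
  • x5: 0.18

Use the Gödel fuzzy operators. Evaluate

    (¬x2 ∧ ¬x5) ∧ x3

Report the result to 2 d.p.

0.16

¬x2 = 1 − 0.84 = 0.16
¬x5 = 1 − 0.18 = 0.82
¬x2 ∧ ¬x5 = min(a, b) on (0.16, 0.82) = 0.16
(¬x2 ∧ ¬x5) ∧ x3 = min(a, b) on (0.16, 0.82) = 0.16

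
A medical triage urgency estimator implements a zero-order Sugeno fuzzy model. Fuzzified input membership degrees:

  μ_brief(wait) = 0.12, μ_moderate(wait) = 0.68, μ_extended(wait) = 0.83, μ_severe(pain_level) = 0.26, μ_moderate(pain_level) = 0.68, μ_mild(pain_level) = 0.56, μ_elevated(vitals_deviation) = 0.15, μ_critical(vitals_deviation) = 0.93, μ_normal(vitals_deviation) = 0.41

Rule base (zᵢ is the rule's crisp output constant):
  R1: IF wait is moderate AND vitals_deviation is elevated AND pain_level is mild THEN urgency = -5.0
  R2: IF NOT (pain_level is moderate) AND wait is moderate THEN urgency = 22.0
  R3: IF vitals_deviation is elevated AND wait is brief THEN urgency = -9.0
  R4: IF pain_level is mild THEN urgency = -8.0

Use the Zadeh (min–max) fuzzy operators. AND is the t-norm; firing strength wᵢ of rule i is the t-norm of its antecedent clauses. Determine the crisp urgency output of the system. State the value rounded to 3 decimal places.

0.635

R1 (z=-5.0): moderate=0.68, elevated=0.15, mild=0.56; AND[min(a, b)] → w = 0.15
R2 (z=22.0): ¬moderate=1−0.68=0.32, moderate=0.68; AND[min(a, b)] → w = 0.32
R3 (z=-9.0): elevated=0.15, brief=0.12; AND[min(a, b)] → w = 0.12
R4 (z=-8.0): mild=0.56 → w = 0.56
Weighted average = (0.15·-5.0 + 0.32·22.0 + 0.12·-9.0 + 0.56·-8.0) / (0.15 + 0.32 + 0.12 + 0.56)
  = 0.7300 / 1.1500 = 0.635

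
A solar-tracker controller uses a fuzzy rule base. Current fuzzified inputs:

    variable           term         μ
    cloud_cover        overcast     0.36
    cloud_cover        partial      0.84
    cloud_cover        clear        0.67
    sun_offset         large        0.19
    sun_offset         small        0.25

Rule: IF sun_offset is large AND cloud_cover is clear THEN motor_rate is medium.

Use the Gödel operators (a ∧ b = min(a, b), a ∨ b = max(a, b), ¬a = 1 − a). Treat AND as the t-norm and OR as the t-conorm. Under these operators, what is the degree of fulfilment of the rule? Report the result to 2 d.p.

0.19

firing strength: large=0.19, clear=0.67; AND[min(a, b)] → w = 0.19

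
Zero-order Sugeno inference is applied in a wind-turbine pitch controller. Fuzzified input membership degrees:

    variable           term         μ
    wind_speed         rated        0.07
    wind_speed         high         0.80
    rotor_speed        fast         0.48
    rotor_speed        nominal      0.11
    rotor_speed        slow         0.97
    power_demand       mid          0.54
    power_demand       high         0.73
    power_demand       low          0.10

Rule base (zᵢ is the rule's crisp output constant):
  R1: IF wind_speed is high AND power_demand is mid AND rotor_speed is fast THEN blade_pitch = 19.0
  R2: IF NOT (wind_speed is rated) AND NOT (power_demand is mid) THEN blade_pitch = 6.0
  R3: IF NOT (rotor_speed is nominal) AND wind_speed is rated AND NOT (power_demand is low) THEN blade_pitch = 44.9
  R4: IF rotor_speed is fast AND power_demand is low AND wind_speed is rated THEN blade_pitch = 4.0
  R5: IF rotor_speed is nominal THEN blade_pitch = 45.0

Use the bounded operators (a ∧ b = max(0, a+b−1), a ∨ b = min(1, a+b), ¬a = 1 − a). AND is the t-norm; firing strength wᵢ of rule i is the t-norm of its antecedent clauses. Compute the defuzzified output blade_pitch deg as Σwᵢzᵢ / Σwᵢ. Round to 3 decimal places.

R1 (z=19.0): high=0.80, mid=0.54, fast=0.48; AND[max(0, a+b−1)] → w = 0.00
R2 (z=6.0): ¬rated=1−0.07=0.93, ¬mid=1−0.54=0.46; AND[max(0, a+b−1)] → w = 0.39
R3 (z=44.9): ¬nominal=1−0.11=0.89, rated=0.07, ¬low=1−0.10=0.90; AND[max(0, a+b−1)] → w = 0.00
R4 (z=4.0): fast=0.48, low=0.10, rated=0.07; AND[max(0, a+b−1)] → w = 0.00
R5 (z=45.0): nominal=0.11 → w = 0.11
Weighted average = (0.00·19.0 + 0.39·6.0 + 0.00·44.9 + 0.00·4.0 + 0.11·45.0) / (0.00 + 0.39 + 0.00 + 0.00 + 0.11)
  = 7.2900 / 0.5000 = 14.580

14.580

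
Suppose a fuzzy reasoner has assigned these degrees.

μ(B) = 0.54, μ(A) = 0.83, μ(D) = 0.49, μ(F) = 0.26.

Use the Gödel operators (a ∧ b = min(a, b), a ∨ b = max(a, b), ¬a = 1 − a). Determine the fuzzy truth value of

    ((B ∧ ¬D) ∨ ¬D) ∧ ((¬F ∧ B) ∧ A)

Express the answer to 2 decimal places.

¬D = 1 − 0.49 = 0.51
B ∧ ¬D = min(a, b) on (0.54, 0.51) = 0.51
¬D = 1 − 0.49 = 0.51
(B ∧ ¬D) ∨ ¬D = max(a, b) on (0.51, 0.51) = 0.51
¬F = 1 − 0.26 = 0.74
¬F ∧ B = min(a, b) on (0.74, 0.54) = 0.54
(¬F ∧ B) ∧ A = min(a, b) on (0.54, 0.83) = 0.54
((B ∧ ¬D) ∨ ¬D) ∧ ((¬F ∧ B) ∧ A) = min(a, b) on (0.51, 0.54) = 0.51

0.51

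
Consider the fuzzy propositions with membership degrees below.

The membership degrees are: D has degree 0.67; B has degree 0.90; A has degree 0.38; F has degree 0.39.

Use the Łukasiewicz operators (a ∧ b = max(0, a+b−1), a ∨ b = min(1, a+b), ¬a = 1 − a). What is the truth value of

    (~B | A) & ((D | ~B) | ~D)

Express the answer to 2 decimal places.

0.48

~B = 1 − 0.90 = 0.10
~B | A = min(1, a+b) on (0.10, 0.38) = 0.48
~B = 1 − 0.90 = 0.10
D | ~B = min(1, a+b) on (0.67, 0.10) = 0.77
~D = 1 − 0.67 = 0.33
(D | ~B) | ~D = min(1, a+b) on (0.77, 0.33) = 1.00
(~B | A) & ((D | ~B) | ~D) = max(0, a+b−1) on (0.48, 1.00) = 0.48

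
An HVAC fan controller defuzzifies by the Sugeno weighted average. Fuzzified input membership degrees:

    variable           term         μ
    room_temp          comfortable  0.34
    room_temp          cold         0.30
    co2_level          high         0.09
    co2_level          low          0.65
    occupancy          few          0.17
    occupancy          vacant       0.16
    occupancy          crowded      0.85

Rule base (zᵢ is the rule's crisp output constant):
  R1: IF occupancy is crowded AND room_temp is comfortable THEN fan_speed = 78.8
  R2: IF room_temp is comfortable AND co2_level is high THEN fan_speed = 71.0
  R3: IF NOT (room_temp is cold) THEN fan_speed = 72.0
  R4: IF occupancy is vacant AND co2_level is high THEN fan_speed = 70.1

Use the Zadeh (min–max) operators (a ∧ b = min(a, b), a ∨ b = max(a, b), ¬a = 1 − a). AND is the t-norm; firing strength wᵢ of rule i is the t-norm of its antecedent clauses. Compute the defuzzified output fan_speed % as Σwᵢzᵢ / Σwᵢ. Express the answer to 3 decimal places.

73.681

R1 (z=78.8): crowded=0.85, comfortable=0.34; AND[min(a, b)] → w = 0.34
R2 (z=71.0): comfortable=0.34, high=0.09; AND[min(a, b)] → w = 0.09
R3 (z=72.0): ¬cold=1−0.30=0.70 → w = 0.70
R4 (z=70.1): vacant=0.16, high=0.09; AND[min(a, b)] → w = 0.09
Weighted average = (0.34·78.8 + 0.09·71.0 + 0.70·72.0 + 0.09·70.1) / (0.34 + 0.09 + 0.70 + 0.09)
  = 89.8910 / 1.2200 = 73.681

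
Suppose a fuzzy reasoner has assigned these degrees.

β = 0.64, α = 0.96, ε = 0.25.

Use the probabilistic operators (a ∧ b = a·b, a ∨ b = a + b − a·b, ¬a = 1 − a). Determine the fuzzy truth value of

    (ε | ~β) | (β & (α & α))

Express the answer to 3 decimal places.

0.803

~β = 1 − 0.6400 = 0.3600
ε | ~β = a + b − a·b on (0.2500, 0.3600) = 0.5200
α & α = a·b on (0.9600, 0.9600) = 0.9216
β & (α & α) = a·b on (0.6400, 0.9216) = 0.5898
(ε | ~β) | (β & (α & α)) = a + b − a·b on (0.5200, 0.5898) = 0.8031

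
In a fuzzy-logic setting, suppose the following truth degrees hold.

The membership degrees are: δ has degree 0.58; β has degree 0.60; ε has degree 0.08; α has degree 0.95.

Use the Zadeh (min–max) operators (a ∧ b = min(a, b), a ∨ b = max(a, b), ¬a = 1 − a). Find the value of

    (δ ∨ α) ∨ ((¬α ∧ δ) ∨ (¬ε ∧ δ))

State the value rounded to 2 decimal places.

δ ∨ α = max(a, b) on (0.58, 0.95) = 0.95
¬α = 1 − 0.95 = 0.05
¬α ∧ δ = min(a, b) on (0.05, 0.58) = 0.05
¬ε = 1 − 0.08 = 0.92
¬ε ∧ δ = min(a, b) on (0.92, 0.58) = 0.58
(¬α ∧ δ) ∨ (¬ε ∧ δ) = max(a, b) on (0.05, 0.58) = 0.58
(δ ∨ α) ∨ ((¬α ∧ δ) ∨ (¬ε ∧ δ)) = max(a, b) on (0.95, 0.58) = 0.95

0.95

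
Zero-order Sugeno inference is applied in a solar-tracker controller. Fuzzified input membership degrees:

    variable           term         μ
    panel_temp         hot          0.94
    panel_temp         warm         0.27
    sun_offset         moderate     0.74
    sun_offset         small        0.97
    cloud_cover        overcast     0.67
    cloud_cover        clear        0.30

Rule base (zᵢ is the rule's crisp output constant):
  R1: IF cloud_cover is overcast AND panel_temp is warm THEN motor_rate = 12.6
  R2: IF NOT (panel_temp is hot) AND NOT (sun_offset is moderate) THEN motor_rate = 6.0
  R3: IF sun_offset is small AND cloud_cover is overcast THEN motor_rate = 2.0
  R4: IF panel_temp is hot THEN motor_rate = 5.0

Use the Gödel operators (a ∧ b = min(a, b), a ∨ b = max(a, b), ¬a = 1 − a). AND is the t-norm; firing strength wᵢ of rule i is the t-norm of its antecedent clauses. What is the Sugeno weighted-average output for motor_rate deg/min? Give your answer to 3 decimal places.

R1 (z=12.6): overcast=0.67, warm=0.27; AND[min(a, b)] → w = 0.27
R2 (z=6.0): ¬hot=1−0.94=0.06, ¬moderate=1−0.74=0.26; AND[min(a, b)] → w = 0.06
R3 (z=2.0): small=0.97, overcast=0.67; AND[min(a, b)] → w = 0.67
R4 (z=5.0): hot=0.94 → w = 0.94
Weighted average = (0.27·12.6 + 0.06·6.0 + 0.67·2.0 + 0.94·5.0) / (0.27 + 0.06 + 0.67 + 0.94)
  = 9.8020 / 1.9400 = 5.053

5.053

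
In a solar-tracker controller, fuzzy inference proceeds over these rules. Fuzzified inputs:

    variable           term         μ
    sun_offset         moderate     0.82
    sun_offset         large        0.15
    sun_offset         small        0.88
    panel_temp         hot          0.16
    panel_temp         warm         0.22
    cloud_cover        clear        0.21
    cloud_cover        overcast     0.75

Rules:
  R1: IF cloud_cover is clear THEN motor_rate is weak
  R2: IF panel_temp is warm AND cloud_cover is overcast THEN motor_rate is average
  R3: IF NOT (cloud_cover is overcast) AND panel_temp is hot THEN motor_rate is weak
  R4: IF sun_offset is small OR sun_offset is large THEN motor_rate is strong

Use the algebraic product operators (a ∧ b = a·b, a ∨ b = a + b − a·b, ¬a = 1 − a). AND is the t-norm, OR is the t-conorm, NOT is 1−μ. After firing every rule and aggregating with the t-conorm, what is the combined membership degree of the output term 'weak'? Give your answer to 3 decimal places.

0.242

R1: clear=0.21 → w = 0.2100
R2: warm=0.22, overcast=0.75; AND[a·b] → w = 0.1650
R3: ¬overcast=1−0.75=0.25, hot=0.16; AND[a·b] → w = 0.0400
R4: small=0.88, large=0.15; OR[a + b − a·b] → w = 0.8980
Rules with consequent 'weak': {R1, R3} → strengths 0.2100, 0.0400
Aggregate via t-conorm [a + b − a·b]: 0.2416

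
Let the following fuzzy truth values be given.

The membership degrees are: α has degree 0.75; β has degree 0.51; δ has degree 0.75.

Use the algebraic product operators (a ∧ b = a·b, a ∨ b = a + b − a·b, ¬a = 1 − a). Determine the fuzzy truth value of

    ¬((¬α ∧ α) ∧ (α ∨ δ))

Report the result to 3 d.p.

¬α = 1 − 0.7500 = 0.2500
¬α ∧ α = a·b on (0.2500, 0.7500) = 0.1875
α ∨ δ = a + b − a·b on (0.7500, 0.7500) = 0.9375
(¬α ∧ α) ∧ (α ∨ δ) = a·b on (0.1875, 0.9375) = 0.1758
¬((¬α ∧ α) ∧ (α ∨ δ)) = 1 − 0.1758 = 0.8242

0.824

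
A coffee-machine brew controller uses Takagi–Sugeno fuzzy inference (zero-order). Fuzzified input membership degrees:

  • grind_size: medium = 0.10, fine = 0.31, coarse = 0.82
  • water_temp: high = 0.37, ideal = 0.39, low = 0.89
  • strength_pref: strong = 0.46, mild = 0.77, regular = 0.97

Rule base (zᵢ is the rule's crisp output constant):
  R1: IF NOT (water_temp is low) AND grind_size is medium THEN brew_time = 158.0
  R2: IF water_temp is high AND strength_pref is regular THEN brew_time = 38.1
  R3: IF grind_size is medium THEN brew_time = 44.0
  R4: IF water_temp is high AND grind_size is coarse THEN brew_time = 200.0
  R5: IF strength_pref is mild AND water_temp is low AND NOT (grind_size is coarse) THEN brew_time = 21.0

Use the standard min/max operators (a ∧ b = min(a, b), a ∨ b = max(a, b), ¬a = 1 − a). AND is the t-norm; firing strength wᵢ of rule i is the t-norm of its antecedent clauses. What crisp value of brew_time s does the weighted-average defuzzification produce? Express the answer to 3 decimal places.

R1 (z=158.0): ¬low=1−0.89=0.11, medium=0.10; AND[min(a, b)] → w = 0.10
R2 (z=38.1): high=0.37, regular=0.97; AND[min(a, b)] → w = 0.37
R3 (z=44.0): medium=0.10 → w = 0.10
R4 (z=200.0): high=0.37, coarse=0.82; AND[min(a, b)] → w = 0.37
R5 (z=21.0): mild=0.77, low=0.89, ¬coarse=1−0.82=0.18; AND[min(a, b)] → w = 0.18
Weighted average = (0.10·158.0 + 0.37·38.1 + 0.10·44.0 + 0.37·200.0 + 0.18·21.0) / (0.10 + 0.37 + 0.10 + 0.37 + 0.18)
  = 112.0770 / 1.1200 = 100.069

100.069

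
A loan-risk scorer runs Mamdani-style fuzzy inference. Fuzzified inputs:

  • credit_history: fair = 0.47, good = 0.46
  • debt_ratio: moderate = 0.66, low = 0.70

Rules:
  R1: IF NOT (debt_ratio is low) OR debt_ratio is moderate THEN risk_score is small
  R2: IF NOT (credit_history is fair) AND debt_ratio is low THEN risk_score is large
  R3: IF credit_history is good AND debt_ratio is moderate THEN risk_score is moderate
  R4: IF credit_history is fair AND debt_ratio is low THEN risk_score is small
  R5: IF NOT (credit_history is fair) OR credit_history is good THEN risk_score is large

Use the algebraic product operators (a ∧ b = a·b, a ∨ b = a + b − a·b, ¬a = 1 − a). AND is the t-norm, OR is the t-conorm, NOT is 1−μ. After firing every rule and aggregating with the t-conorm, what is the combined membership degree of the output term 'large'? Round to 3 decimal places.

0.840

R1: ¬low=1−0.70=0.30, moderate=0.66; OR[a + b − a·b] → w = 0.7620
R2: ¬fair=1−0.47=0.53, low=0.70; AND[a·b] → w = 0.3710
R3: good=0.46, moderate=0.66; AND[a·b] → w = 0.3036
R4: fair=0.47, low=0.70; AND[a·b] → w = 0.3290
R5: ¬fair=1−0.47=0.53, good=0.46; OR[a + b − a·b] → w = 0.7462
Rules with consequent 'large': {R2, R5} → strengths 0.3710, 0.7462
Aggregate via t-conorm [a + b − a·b]: 0.8404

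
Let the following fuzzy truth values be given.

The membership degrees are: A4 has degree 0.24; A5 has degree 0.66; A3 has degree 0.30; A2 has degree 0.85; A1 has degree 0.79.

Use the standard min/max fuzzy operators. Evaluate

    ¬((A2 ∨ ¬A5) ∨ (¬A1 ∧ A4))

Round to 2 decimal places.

¬A5 = 1 − 0.66 = 0.34
A2 ∨ ¬A5 = max(a, b) on (0.85, 0.34) = 0.85
¬A1 = 1 − 0.79 = 0.21
¬A1 ∧ A4 = min(a, b) on (0.21, 0.24) = 0.21
(A2 ∨ ¬A5) ∨ (¬A1 ∧ A4) = max(a, b) on (0.85, 0.21) = 0.85
¬((A2 ∨ ¬A5) ∨ (¬A1 ∧ A4)) = 1 − 0.85 = 0.15

0.15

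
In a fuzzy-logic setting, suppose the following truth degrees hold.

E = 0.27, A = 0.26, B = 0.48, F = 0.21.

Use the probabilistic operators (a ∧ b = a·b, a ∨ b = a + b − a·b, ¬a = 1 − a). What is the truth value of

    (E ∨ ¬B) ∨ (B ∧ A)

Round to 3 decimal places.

0.693

¬B = 1 − 0.4800 = 0.5200
E ∨ ¬B = a + b − a·b on (0.2700, 0.5200) = 0.6496
B ∧ A = a·b on (0.4800, 0.2600) = 0.1248
(E ∨ ¬B) ∨ (B ∧ A) = a + b − a·b on (0.6496, 0.1248) = 0.6933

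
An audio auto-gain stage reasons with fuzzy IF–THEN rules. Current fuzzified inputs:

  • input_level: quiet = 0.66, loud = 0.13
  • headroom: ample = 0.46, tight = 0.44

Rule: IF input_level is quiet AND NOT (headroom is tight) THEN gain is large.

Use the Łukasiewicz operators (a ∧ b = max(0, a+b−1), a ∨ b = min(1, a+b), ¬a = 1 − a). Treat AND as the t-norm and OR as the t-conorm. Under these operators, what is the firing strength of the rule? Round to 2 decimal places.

firing strength: quiet=0.66, ¬tight=1−0.44=0.56; AND[max(0, a+b−1)] → w = 0.22

0.22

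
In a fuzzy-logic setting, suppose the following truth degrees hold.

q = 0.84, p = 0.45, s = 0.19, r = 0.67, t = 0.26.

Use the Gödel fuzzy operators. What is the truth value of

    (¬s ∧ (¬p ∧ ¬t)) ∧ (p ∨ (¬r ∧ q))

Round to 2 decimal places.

0.45

¬s = 1 − 0.19 = 0.81
¬p = 1 − 0.45 = 0.55
¬t = 1 − 0.26 = 0.74
¬p ∧ ¬t = min(a, b) on (0.55, 0.74) = 0.55
¬s ∧ (¬p ∧ ¬t) = min(a, b) on (0.81, 0.55) = 0.55
¬r = 1 − 0.67 = 0.33
¬r ∧ q = min(a, b) on (0.33, 0.84) = 0.33
p ∨ (¬r ∧ q) = max(a, b) on (0.45, 0.33) = 0.45
(¬s ∧ (¬p ∧ ¬t)) ∧ (p ∨ (¬r ∧ q)) = min(a, b) on (0.55, 0.45) = 0.45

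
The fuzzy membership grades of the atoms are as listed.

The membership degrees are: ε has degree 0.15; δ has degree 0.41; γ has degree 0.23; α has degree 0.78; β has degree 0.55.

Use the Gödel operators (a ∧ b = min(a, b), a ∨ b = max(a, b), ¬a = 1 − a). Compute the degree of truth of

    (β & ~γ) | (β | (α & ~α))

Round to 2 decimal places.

0.55

~γ = 1 − 0.23 = 0.77
β & ~γ = min(a, b) on (0.55, 0.77) = 0.55
~α = 1 − 0.78 = 0.22
α & ~α = min(a, b) on (0.78, 0.22) = 0.22
β | (α & ~α) = max(a, b) on (0.55, 0.22) = 0.55
(β & ~γ) | (β | (α & ~α)) = max(a, b) on (0.55, 0.55) = 0.55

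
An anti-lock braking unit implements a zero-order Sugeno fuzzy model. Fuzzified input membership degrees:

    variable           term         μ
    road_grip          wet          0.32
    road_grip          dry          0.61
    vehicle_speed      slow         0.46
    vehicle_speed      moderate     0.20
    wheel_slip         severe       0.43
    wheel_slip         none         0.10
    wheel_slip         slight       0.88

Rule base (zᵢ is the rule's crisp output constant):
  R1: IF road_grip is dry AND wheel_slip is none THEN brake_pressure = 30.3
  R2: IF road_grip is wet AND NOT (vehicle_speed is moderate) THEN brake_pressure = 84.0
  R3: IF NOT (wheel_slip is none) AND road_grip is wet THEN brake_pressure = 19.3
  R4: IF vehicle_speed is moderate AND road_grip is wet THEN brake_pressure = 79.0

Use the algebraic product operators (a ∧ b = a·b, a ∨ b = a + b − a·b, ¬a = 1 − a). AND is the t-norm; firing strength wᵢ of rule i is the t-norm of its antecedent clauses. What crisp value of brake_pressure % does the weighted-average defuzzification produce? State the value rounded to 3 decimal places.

R1 (z=30.3): dry=0.61, none=0.10; AND[a·b] → w = 0.0610
R2 (z=84.0): wet=0.32, ¬moderate=1−0.20=0.80; AND[a·b] → w = 0.2560
R3 (z=19.3): ¬none=1−0.10=0.90, wet=0.32; AND[a·b] → w = 0.2880
R4 (z=79.0): moderate=0.20, wet=0.32; AND[a·b] → w = 0.0640
Weighted average = (0.0610·30.3 + 0.2560·84.0 + 0.2880·19.3 + 0.0640·79.0) / (0.0610 + 0.2560 + 0.2880 + 0.0640)
  = 33.9667 / 0.6690 = 50.772

50.772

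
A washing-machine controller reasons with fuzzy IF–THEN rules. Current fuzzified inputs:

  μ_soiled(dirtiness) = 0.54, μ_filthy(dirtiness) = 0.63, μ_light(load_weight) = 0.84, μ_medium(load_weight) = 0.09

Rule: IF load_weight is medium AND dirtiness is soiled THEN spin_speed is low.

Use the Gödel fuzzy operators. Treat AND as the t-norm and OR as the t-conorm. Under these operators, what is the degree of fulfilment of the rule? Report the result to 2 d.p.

0.09

firing strength: medium=0.09, soiled=0.54; AND[min(a, b)] → w = 0.09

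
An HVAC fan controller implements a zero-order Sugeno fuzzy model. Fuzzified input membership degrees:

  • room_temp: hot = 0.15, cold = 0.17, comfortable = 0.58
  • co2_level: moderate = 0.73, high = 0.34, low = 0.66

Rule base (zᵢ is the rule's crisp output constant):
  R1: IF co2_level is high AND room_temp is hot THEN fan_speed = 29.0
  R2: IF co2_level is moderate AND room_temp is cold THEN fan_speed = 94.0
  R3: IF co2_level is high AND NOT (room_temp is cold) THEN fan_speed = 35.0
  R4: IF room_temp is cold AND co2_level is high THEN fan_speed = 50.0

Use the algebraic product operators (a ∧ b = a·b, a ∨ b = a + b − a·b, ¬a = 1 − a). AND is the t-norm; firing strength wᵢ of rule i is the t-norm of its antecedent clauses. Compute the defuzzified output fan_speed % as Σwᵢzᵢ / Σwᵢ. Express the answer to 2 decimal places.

50.30

R1 (z=29.0): high=0.34, hot=0.15; AND[a·b] → w = 0.0510
R2 (z=94.0): moderate=0.73, cold=0.17; AND[a·b] → w = 0.1241
R3 (z=35.0): high=0.34, ¬cold=1−0.17=0.83; AND[a·b] → w = 0.2822
R4 (z=50.0): cold=0.17, high=0.34; AND[a·b] → w = 0.0578
Weighted average = (0.0510·29.0 + 0.1241·94.0 + 0.2822·35.0 + 0.0578·50.0) / (0.0510 + 0.1241 + 0.2822 + 0.0578)
  = 25.9114 / 0.5151 = 50.30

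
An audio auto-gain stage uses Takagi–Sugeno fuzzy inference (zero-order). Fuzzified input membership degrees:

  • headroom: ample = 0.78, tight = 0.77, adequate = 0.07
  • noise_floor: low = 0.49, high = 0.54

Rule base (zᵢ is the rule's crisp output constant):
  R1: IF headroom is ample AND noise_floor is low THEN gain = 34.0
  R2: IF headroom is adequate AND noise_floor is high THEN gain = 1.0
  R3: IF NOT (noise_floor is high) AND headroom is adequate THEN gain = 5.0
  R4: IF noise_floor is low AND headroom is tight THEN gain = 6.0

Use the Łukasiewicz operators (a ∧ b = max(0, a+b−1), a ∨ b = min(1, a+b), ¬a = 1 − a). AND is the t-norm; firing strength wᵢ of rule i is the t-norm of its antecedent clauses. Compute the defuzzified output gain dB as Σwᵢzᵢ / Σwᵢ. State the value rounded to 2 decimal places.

20.26

R1 (z=34.0): ample=0.78, low=0.49; AND[max(0, a+b−1)] → w = 0.27
R2 (z=1.0): adequate=0.07, high=0.54; AND[max(0, a+b−1)] → w = 0.00
R3 (z=5.0): ¬high=1−0.54=0.46, adequate=0.07; AND[max(0, a+b−1)] → w = 0.00
R4 (z=6.0): low=0.49, tight=0.77; AND[max(0, a+b−1)] → w = 0.26
Weighted average = (0.27·34.0 + 0.00·1.0 + 0.00·5.0 + 0.26·6.0) / (0.27 + 0.00 + 0.00 + 0.26)
  = 10.7400 / 0.5300 = 20.26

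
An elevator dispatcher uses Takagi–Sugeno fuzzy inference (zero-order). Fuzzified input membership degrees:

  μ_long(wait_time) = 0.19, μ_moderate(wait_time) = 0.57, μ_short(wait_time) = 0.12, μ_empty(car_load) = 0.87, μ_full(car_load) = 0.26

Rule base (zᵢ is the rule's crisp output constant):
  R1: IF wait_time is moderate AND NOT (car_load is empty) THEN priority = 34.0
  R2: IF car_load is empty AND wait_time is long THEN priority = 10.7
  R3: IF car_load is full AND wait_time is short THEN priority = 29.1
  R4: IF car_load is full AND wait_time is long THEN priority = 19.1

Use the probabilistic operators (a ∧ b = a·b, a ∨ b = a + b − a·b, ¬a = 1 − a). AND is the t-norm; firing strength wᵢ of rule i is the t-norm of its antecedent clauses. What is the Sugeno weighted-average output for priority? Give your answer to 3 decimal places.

R1 (z=34.0): moderate=0.57, ¬empty=1−0.87=0.13; AND[a·b] → w = 0.0741
R2 (z=10.7): empty=0.87, long=0.19; AND[a·b] → w = 0.1653
R3 (z=29.1): full=0.26, short=0.12; AND[a·b] → w = 0.0312
R4 (z=19.1): full=0.26, long=0.19; AND[a·b] → w = 0.0494
Weighted average = (0.0741·34.0 + 0.1653·10.7 + 0.0312·29.1 + 0.0494·19.1) / (0.0741 + 0.1653 + 0.0312 + 0.0494)
  = 6.1396 / 0.3200 = 19.186

19.186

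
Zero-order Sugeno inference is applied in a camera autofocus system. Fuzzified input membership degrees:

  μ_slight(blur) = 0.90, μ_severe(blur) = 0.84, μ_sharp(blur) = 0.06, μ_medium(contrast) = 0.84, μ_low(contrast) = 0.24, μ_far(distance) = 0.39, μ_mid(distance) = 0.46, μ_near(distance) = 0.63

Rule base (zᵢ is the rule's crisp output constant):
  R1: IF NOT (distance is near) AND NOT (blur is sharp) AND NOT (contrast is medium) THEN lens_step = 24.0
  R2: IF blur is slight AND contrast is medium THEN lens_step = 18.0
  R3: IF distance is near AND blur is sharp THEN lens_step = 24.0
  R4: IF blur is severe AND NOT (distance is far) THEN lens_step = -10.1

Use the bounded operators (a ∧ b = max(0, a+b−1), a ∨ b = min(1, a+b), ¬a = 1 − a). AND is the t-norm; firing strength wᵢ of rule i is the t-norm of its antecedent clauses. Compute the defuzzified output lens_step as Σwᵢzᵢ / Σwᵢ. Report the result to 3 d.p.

7.374

R1 (z=24.0): ¬near=1−0.63=0.37, ¬sharp=1−0.06=0.94, ¬medium=1−0.84=0.16; AND[max(0, a+b−1)] → w = 0.00
R2 (z=18.0): slight=0.90, medium=0.84; AND[max(0, a+b−1)] → w = 0.74
R3 (z=24.0): near=0.63, sharp=0.06; AND[max(0, a+b−1)] → w = 0.00
R4 (z=-10.1): severe=0.84, ¬far=1−0.39=0.61; AND[max(0, a+b−1)] → w = 0.45
Weighted average = (0.00·24.0 + 0.74·18.0 + 0.00·24.0 + 0.45·-10.1) / (0.00 + 0.74 + 0.00 + 0.45)
  = 8.7750 / 1.1900 = 7.374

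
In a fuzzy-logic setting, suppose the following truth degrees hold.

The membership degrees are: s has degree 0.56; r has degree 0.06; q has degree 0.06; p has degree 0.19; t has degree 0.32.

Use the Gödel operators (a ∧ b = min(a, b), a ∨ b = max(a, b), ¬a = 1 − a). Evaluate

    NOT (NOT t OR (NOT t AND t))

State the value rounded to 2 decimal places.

0.32

NOT t = 1 − 0.32 = 0.68
NOT t = 1 − 0.32 = 0.68
NOT t AND t = min(a, b) on (0.68, 0.32) = 0.32
NOT t OR (NOT t AND t) = max(a, b) on (0.68, 0.32) = 0.68
NOT (NOT t OR (NOT t AND t)) = 1 − 0.68 = 0.32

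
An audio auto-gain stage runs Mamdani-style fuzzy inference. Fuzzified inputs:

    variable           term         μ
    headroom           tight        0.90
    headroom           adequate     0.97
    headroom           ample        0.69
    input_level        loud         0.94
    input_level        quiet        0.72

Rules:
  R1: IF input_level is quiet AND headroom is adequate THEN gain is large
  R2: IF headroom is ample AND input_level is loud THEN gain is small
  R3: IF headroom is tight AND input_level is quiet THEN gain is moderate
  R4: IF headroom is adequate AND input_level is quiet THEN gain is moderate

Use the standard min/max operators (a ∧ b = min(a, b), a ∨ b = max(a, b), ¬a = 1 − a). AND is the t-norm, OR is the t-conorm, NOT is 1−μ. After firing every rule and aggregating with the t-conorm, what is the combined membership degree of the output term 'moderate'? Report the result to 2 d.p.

R1: quiet=0.72, adequate=0.97; AND[min(a, b)] → w = 0.72
R2: ample=0.69, loud=0.94; AND[min(a, b)] → w = 0.69
R3: tight=0.90, quiet=0.72; AND[min(a, b)] → w = 0.72
R4: adequate=0.97, quiet=0.72; AND[min(a, b)] → w = 0.72
Rules with consequent 'moderate': {R3, R4} → strengths 0.72, 0.72
Aggregate via t-conorm [max(a, b)]: 0.72

0.72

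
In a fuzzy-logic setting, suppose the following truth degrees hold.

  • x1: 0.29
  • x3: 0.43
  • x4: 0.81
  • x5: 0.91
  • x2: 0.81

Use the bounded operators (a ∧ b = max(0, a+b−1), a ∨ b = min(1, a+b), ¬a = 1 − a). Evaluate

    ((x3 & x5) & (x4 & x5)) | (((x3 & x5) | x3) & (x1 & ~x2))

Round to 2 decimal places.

x3 & x5 = max(0, a+b−1) on (0.43, 0.91) = 0.34
x4 & x5 = max(0, a+b−1) on (0.81, 0.91) = 0.72
(x3 & x5) & (x4 & x5) = max(0, a+b−1) on (0.34, 0.72) = 0.06
x3 & x5 = max(0, a+b−1) on (0.43, 0.91) = 0.34
(x3 & x5) | x3 = min(1, a+b) on (0.34, 0.43) = 0.77
~x2 = 1 − 0.81 = 0.19
x1 & ~x2 = max(0, a+b−1) on (0.29, 0.19) = 0.00
((x3 & x5) | x3) & (x1 & ~x2) = max(0, a+b−1) on (0.77, 0.00) = 0.00
((x3 & x5) & (x4 & x5)) | (((x3 & x5) | x3) & (x1 & ~x2)) = min(1, a+b) on (0.06, 0.00) = 0.06

0.06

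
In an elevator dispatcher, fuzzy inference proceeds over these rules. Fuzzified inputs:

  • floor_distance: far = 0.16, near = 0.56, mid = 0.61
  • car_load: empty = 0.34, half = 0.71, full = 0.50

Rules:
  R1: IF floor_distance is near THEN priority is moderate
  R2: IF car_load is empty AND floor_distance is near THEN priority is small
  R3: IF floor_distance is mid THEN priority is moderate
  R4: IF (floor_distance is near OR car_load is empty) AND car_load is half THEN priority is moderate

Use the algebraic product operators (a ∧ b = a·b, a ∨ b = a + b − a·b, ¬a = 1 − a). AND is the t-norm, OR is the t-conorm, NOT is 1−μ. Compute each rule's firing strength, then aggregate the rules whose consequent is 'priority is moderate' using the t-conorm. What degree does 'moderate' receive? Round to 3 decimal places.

R1: near=0.56 → w = 0.5600
R2: empty=0.34, near=0.56; AND[a·b] → w = 0.1904
R3: mid=0.61 → w = 0.6100
R4: (near=0.56 OR empty=0.34) = 0.7096; AND[a·b] with half=0.71 → w = 0.5038
Rules with consequent 'moderate': {R1, R3, R4} → strengths 0.5600, 0.6100, 0.5038
Aggregate via t-conorm [a + b − a·b]: 0.9149

0.915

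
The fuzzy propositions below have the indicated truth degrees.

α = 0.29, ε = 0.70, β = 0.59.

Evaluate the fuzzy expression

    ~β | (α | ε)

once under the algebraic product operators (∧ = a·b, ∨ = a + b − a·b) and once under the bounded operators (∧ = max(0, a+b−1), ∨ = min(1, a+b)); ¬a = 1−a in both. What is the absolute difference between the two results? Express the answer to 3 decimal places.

Under algebraic product:
  ~β = 1 − 0.5900 = 0.4100
  α | ε = a + b − a·b on (0.2900, 0.7000) = 0.7870
  ~β | (α | ε) = a + b − a·b on (0.4100, 0.7870) = 0.8743
  → value = 0.8743
Under bounded:
  ~β = 1 − 0.59 = 0.41
  α | ε = min(1, a+b) on (0.29, 0.70) = 0.99
  ~β | (α | ε) = min(1, a+b) on (0.41, 0.99) = 1.00
  → value = 1.0000
|0.8743 − 1.0000| = 0.126

0.126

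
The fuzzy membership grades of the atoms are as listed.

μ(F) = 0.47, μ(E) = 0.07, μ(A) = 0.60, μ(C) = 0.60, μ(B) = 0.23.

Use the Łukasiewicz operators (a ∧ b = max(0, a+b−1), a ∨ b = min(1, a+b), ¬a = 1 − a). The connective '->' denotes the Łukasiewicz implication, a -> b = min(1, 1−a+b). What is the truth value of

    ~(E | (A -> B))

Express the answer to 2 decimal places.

0.30

A -> B  [Łukasiewicz: min(1, 1−a+b)] with a=0.60, b=0.23 → 0.63
E | (A -> B) = min(1, a+b) on (0.07, 0.63) = 0.70
~(E | (A -> B)) = 1 − 0.70 = 0.30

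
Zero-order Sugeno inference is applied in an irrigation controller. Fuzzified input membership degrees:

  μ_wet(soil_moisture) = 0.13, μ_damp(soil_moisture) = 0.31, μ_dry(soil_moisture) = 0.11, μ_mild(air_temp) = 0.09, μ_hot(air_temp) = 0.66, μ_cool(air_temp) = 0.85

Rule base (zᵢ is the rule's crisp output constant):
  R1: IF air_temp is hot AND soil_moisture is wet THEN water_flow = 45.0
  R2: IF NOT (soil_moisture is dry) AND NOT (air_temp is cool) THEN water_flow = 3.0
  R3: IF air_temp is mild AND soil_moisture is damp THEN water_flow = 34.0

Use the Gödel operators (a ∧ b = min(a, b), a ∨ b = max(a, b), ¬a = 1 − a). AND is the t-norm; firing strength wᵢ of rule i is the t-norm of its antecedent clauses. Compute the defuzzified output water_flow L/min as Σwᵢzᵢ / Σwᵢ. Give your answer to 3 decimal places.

R1 (z=45.0): hot=0.66, wet=0.13; AND[min(a, b)] → w = 0.13
R2 (z=3.0): ¬dry=1−0.11=0.89, ¬cool=1−0.85=0.15; AND[min(a, b)] → w = 0.15
R3 (z=34.0): mild=0.09, damp=0.31; AND[min(a, b)] → w = 0.09
Weighted average = (0.13·45.0 + 0.15·3.0 + 0.09·34.0) / (0.13 + 0.15 + 0.09)
  = 9.3600 / 0.3700 = 25.297

25.297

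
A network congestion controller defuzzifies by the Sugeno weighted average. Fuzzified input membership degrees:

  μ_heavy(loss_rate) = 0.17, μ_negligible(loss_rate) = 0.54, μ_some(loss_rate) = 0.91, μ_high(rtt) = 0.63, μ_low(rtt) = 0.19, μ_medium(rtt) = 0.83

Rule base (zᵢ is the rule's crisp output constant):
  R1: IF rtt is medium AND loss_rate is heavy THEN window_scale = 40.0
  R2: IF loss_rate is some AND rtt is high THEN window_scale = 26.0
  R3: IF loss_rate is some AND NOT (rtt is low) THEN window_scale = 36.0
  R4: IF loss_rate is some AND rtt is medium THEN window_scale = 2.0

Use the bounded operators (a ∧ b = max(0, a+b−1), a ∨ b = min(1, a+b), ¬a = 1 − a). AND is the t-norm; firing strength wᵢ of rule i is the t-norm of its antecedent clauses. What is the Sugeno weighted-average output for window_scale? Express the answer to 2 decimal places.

R1 (z=40.0): medium=0.83, heavy=0.17; AND[max(0, a+b−1)] → w = 0.00
R2 (z=26.0): some=0.91, high=0.63; AND[max(0, a+b−1)] → w = 0.54
R3 (z=36.0): some=0.91, ¬low=1−0.19=0.81; AND[max(0, a+b−1)] → w = 0.72
R4 (z=2.0): some=0.91, medium=0.83; AND[max(0, a+b−1)] → w = 0.74
Weighted average = (0.00·40.0 + 0.54·26.0 + 0.72·36.0 + 0.74·2.0) / (0.00 + 0.54 + 0.72 + 0.74)
  = 41.4400 / 2.0000 = 20.72

20.72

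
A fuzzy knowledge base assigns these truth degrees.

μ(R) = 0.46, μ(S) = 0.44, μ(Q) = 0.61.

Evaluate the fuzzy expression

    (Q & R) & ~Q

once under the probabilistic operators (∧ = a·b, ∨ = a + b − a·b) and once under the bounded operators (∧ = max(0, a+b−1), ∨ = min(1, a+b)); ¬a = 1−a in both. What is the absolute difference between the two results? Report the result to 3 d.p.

Under probabilistic:
  Q & R = a·b on (0.6100, 0.4600) = 0.2806
  ~Q = 1 − 0.6100 = 0.3900
  (Q & R) & ~Q = a·b on (0.2806, 0.3900) = 0.1094
  → value = 0.1094
Under bounded:
  Q & R = max(0, a+b−1) on (0.61, 0.46) = 0.07
  ~Q = 1 − 0.61 = 0.39
  (Q & R) & ~Q = max(0, a+b−1) on (0.07, 0.39) = 0.00
  → value = 0.0000
|0.1094 − 0.0000| = 0.109

0.109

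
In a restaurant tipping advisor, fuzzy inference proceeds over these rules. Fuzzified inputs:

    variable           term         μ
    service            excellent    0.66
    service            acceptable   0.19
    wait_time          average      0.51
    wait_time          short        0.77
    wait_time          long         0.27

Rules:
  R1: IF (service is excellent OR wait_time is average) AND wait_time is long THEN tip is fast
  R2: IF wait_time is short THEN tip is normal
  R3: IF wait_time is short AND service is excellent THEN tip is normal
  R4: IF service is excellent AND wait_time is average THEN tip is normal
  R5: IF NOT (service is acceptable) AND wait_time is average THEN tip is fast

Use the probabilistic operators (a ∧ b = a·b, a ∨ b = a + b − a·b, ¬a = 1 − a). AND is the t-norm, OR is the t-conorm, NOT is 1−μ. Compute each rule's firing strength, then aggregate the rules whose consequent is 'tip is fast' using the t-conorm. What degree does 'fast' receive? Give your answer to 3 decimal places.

0.545

R1: (excellent=0.66 OR average=0.51) = 0.8334; AND[a·b] with long=0.27 → w = 0.2250
R2: short=0.77 → w = 0.7700
R3: short=0.77, excellent=0.66; AND[a·b] → w = 0.5082
R4: excellent=0.66, average=0.51; AND[a·b] → w = 0.3366
R5: ¬acceptable=1−0.19=0.81, average=0.51; AND[a·b] → w = 0.4131
Rules with consequent 'fast': {R1, R5} → strengths 0.2250, 0.4131
Aggregate via t-conorm [a + b − a·b]: 0.5452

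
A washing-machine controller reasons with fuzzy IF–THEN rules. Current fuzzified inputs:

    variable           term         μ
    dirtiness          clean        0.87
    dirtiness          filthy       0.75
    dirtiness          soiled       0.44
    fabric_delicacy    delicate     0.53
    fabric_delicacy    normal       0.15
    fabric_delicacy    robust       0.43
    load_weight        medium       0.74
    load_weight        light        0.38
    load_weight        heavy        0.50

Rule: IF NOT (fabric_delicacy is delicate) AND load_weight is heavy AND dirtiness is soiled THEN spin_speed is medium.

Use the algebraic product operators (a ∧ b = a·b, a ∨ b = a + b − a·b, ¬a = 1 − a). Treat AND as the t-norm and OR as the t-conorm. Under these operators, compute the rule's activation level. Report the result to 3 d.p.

0.103

firing strength: ¬delicate=1−0.53=0.47, heavy=0.50, soiled=0.44; AND[a·b] → w = 0.1034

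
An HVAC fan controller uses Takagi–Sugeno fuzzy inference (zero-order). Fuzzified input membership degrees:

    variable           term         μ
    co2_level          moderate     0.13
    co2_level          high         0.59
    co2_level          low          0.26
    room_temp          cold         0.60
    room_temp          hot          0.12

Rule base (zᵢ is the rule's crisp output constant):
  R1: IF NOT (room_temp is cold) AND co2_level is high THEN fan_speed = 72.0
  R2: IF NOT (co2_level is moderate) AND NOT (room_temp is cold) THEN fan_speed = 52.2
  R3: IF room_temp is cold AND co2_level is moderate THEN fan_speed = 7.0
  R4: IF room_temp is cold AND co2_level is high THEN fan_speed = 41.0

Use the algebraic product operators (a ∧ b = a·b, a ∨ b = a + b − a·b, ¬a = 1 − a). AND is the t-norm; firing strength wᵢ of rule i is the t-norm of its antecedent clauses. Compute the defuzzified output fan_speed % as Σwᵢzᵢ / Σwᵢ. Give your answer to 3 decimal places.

R1 (z=72.0): ¬cold=1−0.60=0.40, high=0.59; AND[a·b] → w = 0.2360
R2 (z=52.2): ¬moderate=1−0.13=0.87, ¬cold=1−0.60=0.40; AND[a·b] → w = 0.3480
R3 (z=7.0): cold=0.60, moderate=0.13; AND[a·b] → w = 0.0780
R4 (z=41.0): cold=0.60, high=0.59; AND[a·b] → w = 0.3540
Weighted average = (0.2360·72.0 + 0.3480·52.2 + 0.0780·7.0 + 0.3540·41.0) / (0.2360 + 0.3480 + 0.0780 + 0.3540)
  = 50.2176 / 1.0160 = 49.427

49.427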